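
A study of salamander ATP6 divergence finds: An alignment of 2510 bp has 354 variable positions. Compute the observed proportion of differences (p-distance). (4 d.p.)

p = 354/2510 = 0.141035… ≈ 0.1410 (to 4 d.p.).

0.1410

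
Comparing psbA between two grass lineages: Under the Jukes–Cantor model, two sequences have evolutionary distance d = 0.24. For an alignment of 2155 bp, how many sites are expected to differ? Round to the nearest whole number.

443

Invert JC69: p = (3/4)(1 − e^(−4d/3)) = 0.75 × (1 − e^(-0.32)) = 0.75 × (1 − 0.726149) = 0.205388.
Expected differing sites = pL ≈ 0.205388 × 2155 = 442.61114 ≈ 443.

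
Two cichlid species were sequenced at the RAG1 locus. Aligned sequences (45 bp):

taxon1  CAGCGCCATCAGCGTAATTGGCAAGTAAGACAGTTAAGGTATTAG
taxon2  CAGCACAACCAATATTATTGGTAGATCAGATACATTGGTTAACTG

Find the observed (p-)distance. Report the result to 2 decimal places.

0.44

The sequences differ at 20 of 45 positions.
p = 20/45 = 0.444444… ≈ 0.44 (to 2 d.p.).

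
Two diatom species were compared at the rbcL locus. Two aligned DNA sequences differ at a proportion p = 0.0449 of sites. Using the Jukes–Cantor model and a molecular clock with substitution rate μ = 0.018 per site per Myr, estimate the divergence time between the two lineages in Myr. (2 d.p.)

d = −(3/4) ln(1 − 4p/3) = −0.75 ln(1 − 0.059867) = −0.75 ln(0.940133)
  = −0.75 × (-0.061734) = 0.046301 substitutions/site.
Under a molecular clock d = 2μt, so t = d/(2μ) = 0.046301 / (2 × 0.018) = 1.29 Myr.

1.29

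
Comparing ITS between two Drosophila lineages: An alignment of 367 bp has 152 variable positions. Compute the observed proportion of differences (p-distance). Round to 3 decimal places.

p = 152/367 = 0.414168… ≈ 0.414 (to 3 d.p.).

0.414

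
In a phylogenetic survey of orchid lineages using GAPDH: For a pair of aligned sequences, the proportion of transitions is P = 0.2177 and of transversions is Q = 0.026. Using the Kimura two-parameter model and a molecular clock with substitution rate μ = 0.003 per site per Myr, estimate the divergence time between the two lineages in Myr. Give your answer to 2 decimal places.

53.79

Under the Kimura two-parameter model, d = −½ ln(1 − 2P − Q) − ¼ ln(1 − 2Q).
1 − 2P − Q = 0.5386, giving −½ ln(0.5386) = 0.309391.
1 − 2Q = 0.948, giving −¼ ln(0.948) = 0.013350.
d = 0.309391 + 0.013350 = 0.322741.
Under a molecular clock d = 2μt, so t = d/(2μ) = 0.322741 / (2 × 0.003) = 53.79 Myr.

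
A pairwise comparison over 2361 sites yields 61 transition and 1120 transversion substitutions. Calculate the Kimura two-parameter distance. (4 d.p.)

1.1161

P = 61/2361 ≈ 0.025837 and Q = 1120/2361 ≈ 0.474375.
Under the Kimura two-parameter model, d = −½ ln(1 − 2P − Q) − ¼ ln(1 − 2Q).
1 − 2P − Q = 0.473951, giving −½ ln(0.473951) = 0.373326.
1 − 2Q = 0.05125, giving −¼ ln(0.05125) = 0.742760.
d = 0.373326 + 0.742760 = 1.116086.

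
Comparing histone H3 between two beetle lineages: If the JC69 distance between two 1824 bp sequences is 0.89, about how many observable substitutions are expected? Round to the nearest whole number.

Invert JC69: p = (3/4)(1 − e^(−4d/3)) = 0.75 × (1 − e^(-1.186667)) = 0.75 × (1 − 0.305237) = 0.521072.
Expected differing sites = pL ≈ 0.521072 × 1824 = 950.435328 ≈ 950.

950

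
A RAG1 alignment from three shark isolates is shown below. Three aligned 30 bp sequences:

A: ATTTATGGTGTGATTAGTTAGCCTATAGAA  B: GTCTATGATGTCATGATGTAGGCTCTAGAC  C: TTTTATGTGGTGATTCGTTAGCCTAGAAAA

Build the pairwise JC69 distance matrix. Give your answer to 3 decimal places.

d(A,B) = 0.441, d(A,C) = 0.233, d(B,C) = 0.730

A–B: 10/30 sites differ → p ≈ 0.333333, d = −0.75 ln(1 − 0.444444) = 0.440839 ≈ 0.441.
A–C: 6/30 sites differ → p = 0.2, d = −0.75 ln(1 − 0.266667) = 0.232617 ≈ 0.233.
B–C: 14/30 sites differ → p ≈ 0.466667, d = −0.75 ln(1 − 0.622223) = 0.730088 ≈ 0.730.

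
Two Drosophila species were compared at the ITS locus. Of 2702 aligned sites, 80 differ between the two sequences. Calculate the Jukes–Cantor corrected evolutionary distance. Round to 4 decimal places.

p = 80/2702 ≈ 0.029608.
d = −(3/4) ln(1 − 4p/3) = −0.75 ln(1 − 0.039477) = −0.75 ln(0.960523)
  = −0.75 × (-0.040277) = 0.030208 substitutions/site.

0.0302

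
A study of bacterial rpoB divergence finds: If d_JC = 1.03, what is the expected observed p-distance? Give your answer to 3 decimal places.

p = (3/4)(1 − e^(−4d/3)) = 0.75 × (1 − e^(-1.373333)) = 0.75 × (1 − 0.253261) = 0.560054.

0.560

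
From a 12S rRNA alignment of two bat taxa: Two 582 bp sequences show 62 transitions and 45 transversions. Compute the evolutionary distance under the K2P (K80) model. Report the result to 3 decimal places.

P = 62/582 ≈ 0.106529 and Q = 45/582 ≈ 0.07732.
Under the Kimura two-parameter model, d = −½ ln(1 − 2P − Q) − ¼ ln(1 − 2Q).
1 − 2P − Q = 0.709622, giving −½ ln(0.709622) = 0.171511.
1 − 2Q = 0.84536, giving −¼ ln(0.84536) = 0.041998.
d = 0.171511 + 0.041998 = 0.213509.

0.214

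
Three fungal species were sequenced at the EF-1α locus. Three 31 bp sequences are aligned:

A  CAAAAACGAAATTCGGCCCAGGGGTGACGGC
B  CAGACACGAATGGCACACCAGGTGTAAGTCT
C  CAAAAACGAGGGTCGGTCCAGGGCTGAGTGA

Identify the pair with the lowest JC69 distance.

A–B: 14/31 differ, p = 0.452, d = 0.691.
A–C: 8/31 differ, p = 0.258, d = 0.316.
B–C: 13/31 differ, p = 0.419, d = 0.614.
The smallest distance is between A and C.

A and C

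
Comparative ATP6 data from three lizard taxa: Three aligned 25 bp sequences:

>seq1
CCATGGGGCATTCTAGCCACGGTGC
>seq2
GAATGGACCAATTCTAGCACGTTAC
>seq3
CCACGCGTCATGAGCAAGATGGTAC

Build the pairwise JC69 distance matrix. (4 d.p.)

seq1–seq2: 12/25 sites differ → p = 0.48, d = −0.75 ln(1 − 0.64) = 0.766238 ≈ 0.7662.
seq1–seq3: 12/25 sites differ → p = 0.48, d = −0.75 ln(1 − 0.64) = 0.766238 ≈ 0.7662.
seq2–seq3: 15/25 sites differ → p = 0.6, d = −0.75 ln(1 − 0.8) = 1.207078 ≈ 1.2071.

d(seq1,seq2) = 0.7662, d(seq1,seq3) = 0.7662, d(seq2,seq3) = 1.2071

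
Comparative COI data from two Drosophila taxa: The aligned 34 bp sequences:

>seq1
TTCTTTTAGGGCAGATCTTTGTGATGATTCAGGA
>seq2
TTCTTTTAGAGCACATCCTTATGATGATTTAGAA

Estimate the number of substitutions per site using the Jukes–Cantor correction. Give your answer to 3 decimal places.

0.201

The sequences differ at 6 of 34 sites (10, 14, 18, 21, 30, 33), so p = 6/34 ≈ 0.176471.
d = −(3/4) ln(1 − 4p/3) = −0.75 ln(1 − 0.235295) = −0.75 ln(0.764705)
  = −0.75 × (-0.268265) = 0.201199 substitutions/site.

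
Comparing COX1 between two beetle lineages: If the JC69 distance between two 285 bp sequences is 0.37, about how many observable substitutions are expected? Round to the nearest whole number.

83

Invert JC69: p = (3/4)(1 − e^(−4d/3)) = 0.75 × (1 − e^(-0.493333)) = 0.75 × (1 − 0.610588) = 0.292059.
Expected differing sites = pL ≈ 0.292059 × 285 = 83.236815 ≈ 83.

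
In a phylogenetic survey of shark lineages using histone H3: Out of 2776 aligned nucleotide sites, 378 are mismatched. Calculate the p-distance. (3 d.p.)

p = 378/2776 = 0.136167… ≈ 0.136 (to 3 d.p.).

0.136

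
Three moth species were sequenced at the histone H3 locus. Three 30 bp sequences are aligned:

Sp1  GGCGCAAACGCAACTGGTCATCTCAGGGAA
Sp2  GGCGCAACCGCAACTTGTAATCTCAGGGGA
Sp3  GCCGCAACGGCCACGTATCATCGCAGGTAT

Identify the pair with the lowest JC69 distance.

Sp1–Sp2: 4/30 differ, p = 0.133, d = 0.147.
Sp1–Sp3: 10/30 differ, p = 0.333, d = 0.441.
Sp2–Sp3: 10/30 differ, p = 0.333, d = 0.441.
The smallest distance is between Sp1 and Sp2.

Sp1 and Sp2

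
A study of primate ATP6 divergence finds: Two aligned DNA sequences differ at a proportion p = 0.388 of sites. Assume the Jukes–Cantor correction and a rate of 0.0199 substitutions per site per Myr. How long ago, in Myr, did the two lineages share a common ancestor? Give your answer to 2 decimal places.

13.73

d = −(3/4) ln(1 − 4p/3) = −0.75 ln(1 − 0.517333) = −0.75 ln(0.482667)
  = −0.75 × (-0.728428) = 0.546321 substitutions/site.
Under a molecular clock d = 2μt, so t = d/(2μ) = 0.546321 / (2 × 0.0199) = 13.73 Myr.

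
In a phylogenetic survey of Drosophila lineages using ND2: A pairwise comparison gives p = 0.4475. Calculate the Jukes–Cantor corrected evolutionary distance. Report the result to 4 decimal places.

0.6810

d = −(3/4) ln(1 − 4p/3) = −0.75 ln(1 − 0.596667) = −0.75 ln(0.403333)
  = −0.75 × (-0.907993) = 0.680995 substitutions/site.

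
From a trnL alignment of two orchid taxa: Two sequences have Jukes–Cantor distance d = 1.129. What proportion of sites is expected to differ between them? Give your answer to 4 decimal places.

p = (3/4)(1 − e^(−4d/3)) = 0.75 × (1 − e^(-1.505333)) = 0.75 × (1 − 0.221943) = 0.583543.

0.5835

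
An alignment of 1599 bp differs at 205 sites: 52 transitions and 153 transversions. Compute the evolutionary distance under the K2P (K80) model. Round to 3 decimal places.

P = 52/1599 ≈ 0.03252 and Q = 153/1599 ≈ 0.095685.
Under the Kimura two-parameter model, d = −½ ln(1 − 2P − Q) − ¼ ln(1 − 2Q).
1 − 2P − Q = 0.839275, giving −½ ln(0.839275) = 0.087608.
1 − 2Q = 0.80863, giving −¼ ln(0.80863) = 0.053103.
d = 0.087608 + 0.053103 = 0.140711.

0.141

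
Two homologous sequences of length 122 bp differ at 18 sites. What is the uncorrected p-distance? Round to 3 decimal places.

p = 18/122 = 0.147540… ≈ 0.148 (to 3 d.p.).

0.148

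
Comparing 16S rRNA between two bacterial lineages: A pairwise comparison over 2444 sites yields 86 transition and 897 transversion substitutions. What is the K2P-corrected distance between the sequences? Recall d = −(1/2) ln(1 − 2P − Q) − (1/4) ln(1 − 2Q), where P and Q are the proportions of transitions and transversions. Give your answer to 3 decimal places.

P = 86/2444 ≈ 0.035188 and Q = 897/2444 ≈ 0.367021.
Under the Kimura two-parameter model, d = −½ ln(1 − 2P − Q) − ¼ ln(1 − 2Q).
1 − 2P − Q = 0.562603, giving −½ ln(0.562603) = 0.287591.
1 − 2Q = 0.265958, giving −¼ ln(0.265958) = 0.331104.
d = 0.287591 + 0.331104 = 0.618695.

0.619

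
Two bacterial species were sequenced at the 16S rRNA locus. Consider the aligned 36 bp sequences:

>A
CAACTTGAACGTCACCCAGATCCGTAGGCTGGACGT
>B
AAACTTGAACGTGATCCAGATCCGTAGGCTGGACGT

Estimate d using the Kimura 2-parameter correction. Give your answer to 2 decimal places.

0.09

Of 36 sites, 1 differences are transitions and 2 are transversions, so P = 1/36 ≈ 0.027778 and Q = 2/36 ≈ 0.055556.
Under the Kimura two-parameter model, d = −½ ln(1 − 2P − Q) − ¼ ln(1 − 2Q).
1 − 2P − Q = 0.888888, giving −½ ln(0.888888) = 0.058892.
1 − 2Q = 0.888888, giving −¼ ln(0.888888) = 0.029446.
d = 0.058892 + 0.029446 = 0.088338.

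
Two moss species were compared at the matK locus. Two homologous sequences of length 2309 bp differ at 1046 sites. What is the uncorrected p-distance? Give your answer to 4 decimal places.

0.4530

p = 1046/2309 = 0.453009… ≈ 0.4530 (to 4 d.p.).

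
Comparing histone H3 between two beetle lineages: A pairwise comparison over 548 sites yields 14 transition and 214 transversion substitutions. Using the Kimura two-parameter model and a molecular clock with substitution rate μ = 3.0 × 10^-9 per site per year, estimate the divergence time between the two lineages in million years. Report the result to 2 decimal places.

111.84

P = 14/548 ≈ 0.025547 and Q = 214/548 ≈ 0.390511.
Under the Kimura two-parameter model, d = −½ ln(1 − 2P − Q) − ¼ ln(1 − 2Q).
1 − 2P − Q = 0.558395, giving −½ ln(0.558395) = 0.291344.
1 − 2Q = 0.218978, giving −¼ ln(0.218978) = 0.379696.
d = 0.291344 + 0.379696 = 0.671040.
Under a molecular clock d = 2μt, so t = d/(2μ) = 0.671040 / (2 × 3.0 × 10^-9) = 111.84 million years.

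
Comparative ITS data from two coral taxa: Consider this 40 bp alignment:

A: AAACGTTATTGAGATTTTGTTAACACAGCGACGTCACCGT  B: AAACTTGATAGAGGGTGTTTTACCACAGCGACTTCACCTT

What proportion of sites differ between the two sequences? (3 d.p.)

The sequences differ at 10 of 40 positions (sites 5, 7, 10, 14, 15, 17, 19, 23, 33, 39).
p = 10/40 = 0.250.

0.250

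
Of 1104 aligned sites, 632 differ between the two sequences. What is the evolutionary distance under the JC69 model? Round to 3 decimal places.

p = 632/1104 ≈ 0.572464.
d = −(3/4) ln(1 − 4p/3) = −0.75 ln(1 − 0.763285) = −0.75 ln(0.236715)
  = −0.75 × (-1.440898) = 1.080674 substitutions/site.

1.081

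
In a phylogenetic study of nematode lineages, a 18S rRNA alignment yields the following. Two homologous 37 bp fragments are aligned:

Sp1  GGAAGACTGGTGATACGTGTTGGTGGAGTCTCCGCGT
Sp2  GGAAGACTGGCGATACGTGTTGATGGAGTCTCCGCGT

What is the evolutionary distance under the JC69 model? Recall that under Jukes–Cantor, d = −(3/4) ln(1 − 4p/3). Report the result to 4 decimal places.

0.0561

The sequences differ at 2 of 37 sites (11, 23), so p = 2/37 ≈ 0.054054.
d = −(3/4) ln(1 − 4p/3) = −0.75 ln(1 − 0.072072) = −0.75 ln(0.927928)
  = −0.75 × (-0.074801) = 0.056101 substitutions/site.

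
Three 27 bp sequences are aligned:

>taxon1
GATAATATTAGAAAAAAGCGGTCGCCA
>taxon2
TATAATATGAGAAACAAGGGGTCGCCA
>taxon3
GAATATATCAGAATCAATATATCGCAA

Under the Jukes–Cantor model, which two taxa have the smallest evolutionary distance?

taxon1 and taxon2

taxon1–taxon2: 4/27 differ, p = 0.148, d = 0.165.
taxon1–taxon3: 10/27 differ, p = 0.370, d = 0.511.
taxon2–taxon3: 10/27 differ, p = 0.370, d = 0.511.
The smallest distance is between taxon1 and taxon2.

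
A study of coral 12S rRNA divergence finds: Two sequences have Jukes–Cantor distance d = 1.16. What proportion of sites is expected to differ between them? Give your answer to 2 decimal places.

p = (3/4)(1 − e^(−4d/3)) = 0.75 × (1 − e^(-1.546667)) = 0.75 × (1 − 0.212957) = 0.590282.

0.59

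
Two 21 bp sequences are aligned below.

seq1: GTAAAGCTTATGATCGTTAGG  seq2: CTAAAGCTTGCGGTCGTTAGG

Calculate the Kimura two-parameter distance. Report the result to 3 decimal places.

0.228

Of 21 sites, 3 differences are transitions and 1 are transversions, so P = 3/21 ≈ 0.142857 and Q = 1/21 ≈ 0.047619.
Under the Kimura two-parameter model, d = −½ ln(1 − 2P − Q) − ¼ ln(1 − 2Q).
1 − 2P − Q = 0.666667, giving −½ ln(0.666667) = 0.202732.
1 − 2Q = 0.904762, giving −¼ ln(0.904762) = 0.025021.
d = 0.202732 + 0.025021 = 0.227753.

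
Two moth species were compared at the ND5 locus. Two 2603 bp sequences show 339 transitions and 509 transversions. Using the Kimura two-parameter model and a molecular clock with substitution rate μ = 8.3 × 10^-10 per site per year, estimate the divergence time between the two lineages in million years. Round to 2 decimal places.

258.09

P = 339/2603 ≈ 0.130234 and Q = 509/2603 ≈ 0.195544.
Under the Kimura two-parameter model, d = −½ ln(1 − 2P − Q) − ¼ ln(1 − 2Q).
1 − 2P − Q = 0.543988, giving −½ ln(0.543988) = 0.304414.
1 − 2Q = 0.608912, giving −¼ ln(0.608912) = 0.124020.
d = 0.304414 + 0.124020 = 0.428434.
Under a molecular clock d = 2μt, so t = d/(2μ) = 0.428434 / (2 × 8.3 × 10^-10) = 258.09 million years.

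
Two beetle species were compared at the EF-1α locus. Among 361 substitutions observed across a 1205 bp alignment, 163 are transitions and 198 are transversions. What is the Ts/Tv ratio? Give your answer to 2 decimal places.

0.82

R = 163/198 = 0.823232… ≈ 0.82 (to 2 d.p.).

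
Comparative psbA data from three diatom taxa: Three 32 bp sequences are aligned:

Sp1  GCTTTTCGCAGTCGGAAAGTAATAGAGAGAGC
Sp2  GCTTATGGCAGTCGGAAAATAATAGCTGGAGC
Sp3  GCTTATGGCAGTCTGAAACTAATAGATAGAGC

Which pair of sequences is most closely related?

Sp2 and Sp3

Sp1–Sp2: 6/32 differ, p = 0.188, d = 0.216.
Sp1–Sp3: 5/32 differ, p = 0.156, d = 0.175.
Sp2–Sp3: 4/32 differ, p = 0.125, d = 0.137.
The smallest distance is between Sp2 and Sp3.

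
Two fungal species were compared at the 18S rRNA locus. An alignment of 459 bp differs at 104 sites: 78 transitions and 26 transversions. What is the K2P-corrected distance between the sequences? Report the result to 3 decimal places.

P = 78/459 ≈ 0.169935 and Q = 26/459 ≈ 0.056645.
Under the Kimura two-parameter model, d = −½ ln(1 − 2P − Q) − ¼ ln(1 − 2Q).
1 − 2P − Q = 0.603485, giving −½ ln(0.603485) = 0.252517.
1 − 2Q = 0.88671, giving −¼ ln(0.88671) = 0.030059.
d = 0.252517 + 0.030059 = 0.282576.

0.283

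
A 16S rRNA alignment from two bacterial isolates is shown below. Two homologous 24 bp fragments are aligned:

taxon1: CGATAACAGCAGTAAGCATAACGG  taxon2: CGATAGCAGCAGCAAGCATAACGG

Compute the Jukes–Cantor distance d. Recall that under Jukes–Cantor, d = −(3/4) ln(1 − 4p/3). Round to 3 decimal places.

0.088

The sequences differ at 2 of 24 sites (6, 13), so p = 2/24 ≈ 0.083333.
d = −(3/4) ln(1 − 4p/3) = −0.75 ln(1 − 0.111111) = −0.75 ln(0.888889)
  = −0.75 × (-0.117783) = 0.088337 substitutions/site.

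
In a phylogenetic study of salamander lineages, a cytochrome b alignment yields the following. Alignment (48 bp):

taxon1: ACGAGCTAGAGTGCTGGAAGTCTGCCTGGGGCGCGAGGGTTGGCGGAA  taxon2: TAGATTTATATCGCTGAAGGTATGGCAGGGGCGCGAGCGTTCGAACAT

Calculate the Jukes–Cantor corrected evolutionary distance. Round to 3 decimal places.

0.520

The sequences differ at 18 of 48 sites, so p = 18/48 = 0.375.
d = −(3/4) ln(1 − 4p/3) = −0.75 ln(1 − 0.5) = −0.75 ln(0.5)
  = −0.75 × (-0.693147) = 0.519860 substitutions/site.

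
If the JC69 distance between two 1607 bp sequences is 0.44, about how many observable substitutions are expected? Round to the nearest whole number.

Invert JC69: p = (3/4)(1 − e^(−4d/3)) = 0.75 × (1 − e^(-0.586667)) = 0.75 × (1 − 0.556178) = 0.332867.
Expected differing sites = pL ≈ 0.332867 × 1607 = 534.917269 ≈ 535.

535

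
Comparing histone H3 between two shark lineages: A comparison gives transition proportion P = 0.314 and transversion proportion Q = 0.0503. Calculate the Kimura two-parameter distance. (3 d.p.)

0.594

Under the Kimura two-parameter model, d = −½ ln(1 − 2P − Q) − ¼ ln(1 − 2Q).
1 − 2P − Q = 0.3217, giving −½ ln(0.3217) = 0.567068.
1 − 2Q = 0.8994, giving −¼ ln(0.8994) = 0.026507.
d = 0.567068 + 0.026507 = 0.593575.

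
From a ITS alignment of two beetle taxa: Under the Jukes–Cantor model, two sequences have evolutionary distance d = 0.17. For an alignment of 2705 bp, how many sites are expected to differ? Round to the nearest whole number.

411

Invert JC69: p = (3/4)(1 − e^(−4d/3)) = 0.75 × (1 − e^(-0.226667)) = 0.75 × (1 − 0.797186) = 0.152111.
Expected differing sites = pL ≈ 0.152111 × 2705 = 411.460255 ≈ 411.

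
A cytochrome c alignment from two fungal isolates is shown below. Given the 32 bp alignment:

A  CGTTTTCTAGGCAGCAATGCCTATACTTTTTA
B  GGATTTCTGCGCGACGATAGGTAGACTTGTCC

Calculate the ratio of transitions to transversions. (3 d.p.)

0.750

Transitions are A↔G and C↔T; transversions are all other mismatches.
Transitions: 6. Transversions: 8.
R = 6/8 = 0.750.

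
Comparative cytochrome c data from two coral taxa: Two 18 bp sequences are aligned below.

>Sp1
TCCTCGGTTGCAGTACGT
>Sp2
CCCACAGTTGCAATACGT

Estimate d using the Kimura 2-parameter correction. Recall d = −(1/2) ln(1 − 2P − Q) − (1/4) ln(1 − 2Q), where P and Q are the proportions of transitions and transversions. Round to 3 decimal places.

0.276

Of 18 sites, 3 differences are transitions and 1 are transversions, so P = 3/18 ≈ 0.166667 and Q = 1/18 ≈ 0.055556.
Under the Kimura two-parameter model, d = −½ ln(1 − 2P − Q) − ¼ ln(1 − 2Q).
1 − 2P − Q = 0.61111, giving −½ ln(0.61111) = 0.246239.
1 − 2Q = 0.888888, giving −¼ ln(0.888888) = 0.029446.
d = 0.246239 + 0.029446 = 0.275685.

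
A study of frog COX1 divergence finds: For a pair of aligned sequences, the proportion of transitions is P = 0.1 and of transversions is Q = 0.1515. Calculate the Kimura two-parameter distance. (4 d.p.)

Under the Kimura two-parameter model, d = −½ ln(1 − 2P − Q) − ¼ ln(1 − 2Q).
1 − 2P − Q = 0.6485, giving −½ ln(0.6485) = 0.216547.
1 − 2Q = 0.697, giving −¼ ln(0.697) = 0.090242.
d = 0.216547 + 0.090242 = 0.306789.

0.3068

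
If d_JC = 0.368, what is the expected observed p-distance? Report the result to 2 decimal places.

p = (3/4)(1 − e^(−4d/3)) = 0.75 × (1 − e^(-0.490667)) = 0.75 × (1 − 0.612218) = 0.290837.

0.29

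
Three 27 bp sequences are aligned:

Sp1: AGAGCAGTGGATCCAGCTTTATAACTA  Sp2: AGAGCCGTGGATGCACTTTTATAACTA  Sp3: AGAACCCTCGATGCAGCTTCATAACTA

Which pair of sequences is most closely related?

Sp1 and Sp2

Sp1–Sp2: 4/27 differ, p = 0.148, d = 0.165.
Sp1–Sp3: 6/27 differ, p = 0.222, d = 0.264.
Sp2–Sp3: 6/27 differ, p = 0.222, d = 0.264.
The smallest distance is between Sp1 and Sp2.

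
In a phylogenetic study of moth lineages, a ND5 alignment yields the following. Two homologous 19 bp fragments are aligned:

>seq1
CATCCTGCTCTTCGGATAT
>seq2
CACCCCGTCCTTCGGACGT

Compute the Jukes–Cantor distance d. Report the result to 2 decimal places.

0.41

The sequences differ at 6 of 19 sites (3, 6, 8, 9, 17, 18), so p = 6/19 ≈ 0.315789.
d = −(3/4) ln(1 − 4p/3) = −0.75 ln(1 − 0.421052) = −0.75 ln(0.578948)
  = −0.75 × (-0.546543) = 0.409907 substitutions/site.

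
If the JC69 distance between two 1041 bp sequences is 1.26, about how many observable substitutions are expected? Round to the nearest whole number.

Invert JC69: p = (3/4)(1 − e^(−4d/3)) = 0.75 × (1 − e^(-1.68)) = 0.75 × (1 − 0.186374) = 0.610220.
Expected differing sites = pL ≈ 0.610220 × 1041 = 635.23902 ≈ 635.

635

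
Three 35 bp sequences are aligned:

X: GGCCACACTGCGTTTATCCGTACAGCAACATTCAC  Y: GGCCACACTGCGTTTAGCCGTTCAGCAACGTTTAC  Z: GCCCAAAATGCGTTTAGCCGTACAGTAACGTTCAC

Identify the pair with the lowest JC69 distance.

X–Y: 4/35 differ, p = 0.114, d = 0.124.
X–Z: 6/35 differ, p = 0.171, d = 0.195.
Y–Z: 6/35 differ, p = 0.171, d = 0.195.
The smallest distance is between X and Y.

X and Y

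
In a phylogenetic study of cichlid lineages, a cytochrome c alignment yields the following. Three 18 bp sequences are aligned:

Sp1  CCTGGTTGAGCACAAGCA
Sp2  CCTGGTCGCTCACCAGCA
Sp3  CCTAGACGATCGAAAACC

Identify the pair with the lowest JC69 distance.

Sp1–Sp2: 4/18 differ, p = 0.222, d = 0.264.
Sp1–Sp3: 8/18 differ, p = 0.444, d = 0.673.
Sp2–Sp3: 8/18 differ, p = 0.444, d = 0.673.
The smallest distance is between Sp1 and Sp2.

Sp1 and Sp2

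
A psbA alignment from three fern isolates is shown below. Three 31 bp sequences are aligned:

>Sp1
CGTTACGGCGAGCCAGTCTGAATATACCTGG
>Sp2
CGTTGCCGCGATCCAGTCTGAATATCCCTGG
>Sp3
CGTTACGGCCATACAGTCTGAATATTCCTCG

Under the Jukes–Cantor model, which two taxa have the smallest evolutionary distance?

Sp1 and Sp2

Sp1–Sp2: 4/31 differ, p = 0.129, d = 0.142.
Sp1–Sp3: 5/31 differ, p = 0.161, d = 0.182.
Sp2–Sp3: 6/31 differ, p = 0.194, d = 0.224.
The smallest distance is between Sp1 and Sp2.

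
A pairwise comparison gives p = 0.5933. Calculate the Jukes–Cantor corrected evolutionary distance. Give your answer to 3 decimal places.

1.174

d = −(3/4) ln(1 − 4p/3) = −0.75 ln(1 − 0.791067) = −0.75 ln(0.208933)
  = −0.75 × (-1.565742) = 1.174307 substitutions/site.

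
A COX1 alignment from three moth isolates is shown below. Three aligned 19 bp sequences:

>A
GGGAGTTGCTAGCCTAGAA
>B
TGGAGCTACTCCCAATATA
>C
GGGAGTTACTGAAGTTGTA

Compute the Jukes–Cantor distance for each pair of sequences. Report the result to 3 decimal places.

A–B: 10/19 sites differ → p ≈ 0.526316, d = −0.75 ln(1 − 0.701755) = 0.907380 ≈ 0.907.
A–C: 7/19 sites differ → p ≈ 0.368421, d = −0.75 ln(1 − 0.491228) = 0.506816 ≈ 0.507.
B–C: 8/19 sites differ → p ≈ 0.421053, d = −0.75 ln(1 − 0.561404) = 0.618132 ≈ 0.618.

d(A,B) = 0.907, d(A,C) = 0.507, d(B,C) = 0.618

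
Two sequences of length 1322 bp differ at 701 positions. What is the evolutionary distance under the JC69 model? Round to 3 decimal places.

p = 701/1322 ≈ 0.530257.
d = −(3/4) ln(1 − 4p/3) = −0.75 ln(1 − 0.707009) = −0.75 ln(0.292991)
  = −0.75 × (-1.227613) = 0.920710 substitutions/site.

0.921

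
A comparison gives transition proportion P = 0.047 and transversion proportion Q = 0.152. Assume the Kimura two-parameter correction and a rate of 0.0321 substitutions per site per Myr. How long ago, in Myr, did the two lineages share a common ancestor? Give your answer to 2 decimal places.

3.61

Under the Kimura two-parameter model, d = −½ ln(1 − 2P − Q) − ¼ ln(1 − 2Q).
1 − 2P − Q = 0.754, giving −½ ln(0.754) = 0.141181.
1 − 2Q = 0.696, giving −¼ ln(0.696) = 0.090601.
d = 0.141181 + 0.090601 = 0.231782.
Under a molecular clock d = 2μt, so t = d/(2μ) = 0.231782 / (2 × 0.0321) = 3.61 Myr.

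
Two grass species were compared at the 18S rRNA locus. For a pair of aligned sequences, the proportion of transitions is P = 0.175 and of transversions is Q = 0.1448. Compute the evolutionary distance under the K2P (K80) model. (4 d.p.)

Under the Kimura two-parameter model, d = −½ ln(1 − 2P − Q) − ¼ ln(1 − 2Q).
1 − 2P − Q = 0.5052, giving −½ ln(0.5052) = 0.341400.
1 − 2Q = 0.7104, giving −¼ ln(0.7104) = 0.085482.
d = 0.341400 + 0.085482 = 0.426882.

0.4269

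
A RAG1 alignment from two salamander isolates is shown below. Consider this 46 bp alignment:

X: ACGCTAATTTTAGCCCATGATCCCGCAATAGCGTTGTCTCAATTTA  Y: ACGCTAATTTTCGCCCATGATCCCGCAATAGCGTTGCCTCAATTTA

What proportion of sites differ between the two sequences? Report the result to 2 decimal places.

The sequences differ at 2 of 46 positions (sites 12, 37).
p = 2/46 = 0.043478… ≈ 0.04 (to 2 d.p.).

0.04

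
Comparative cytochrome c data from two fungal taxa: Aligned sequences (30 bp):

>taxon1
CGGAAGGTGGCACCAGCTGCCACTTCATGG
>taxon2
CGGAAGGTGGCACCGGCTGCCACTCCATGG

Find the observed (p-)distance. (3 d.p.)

The sequences differ at 2 of 30 positions (sites 15, 25).
p = 2/30 = 0.066666… ≈ 0.067 (to 3 d.p.).

0.067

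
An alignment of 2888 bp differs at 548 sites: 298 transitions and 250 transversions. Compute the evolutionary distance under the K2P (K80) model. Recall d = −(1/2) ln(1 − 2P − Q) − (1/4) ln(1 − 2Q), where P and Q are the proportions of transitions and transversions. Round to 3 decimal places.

0.221

P = 298/2888 ≈ 0.103186 and Q = 250/2888 ≈ 0.086565.
Under the Kimura two-parameter model, d = −½ ln(1 − 2P − Q) − ¼ ln(1 − 2Q).
1 − 2P − Q = 0.707063, giving −½ ln(0.707063) = 0.173318.
1 − 2Q = 0.82687, giving −¼ ln(0.82687) = 0.047527.
d = 0.173318 + 0.047527 = 0.220845.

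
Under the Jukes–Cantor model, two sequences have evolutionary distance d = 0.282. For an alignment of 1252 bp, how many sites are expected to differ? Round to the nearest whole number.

Invert JC69: p = (3/4)(1 − e^(−4d/3)) = 0.75 × (1 − e^(-0.376)) = 0.75 × (1 − 0.686602) = 0.235049.
Expected differing sites = pL ≈ 0.235049 × 1252 = 294.281348 ≈ 294.

294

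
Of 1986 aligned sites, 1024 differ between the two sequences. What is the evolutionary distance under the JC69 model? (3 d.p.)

p = 1024/1986 ≈ 0.515609.
d = −(3/4) ln(1 − 4p/3) = −0.75 ln(1 − 0.687479) = −0.75 ln(0.312521)
  = −0.75 × (-1.163084) = 0.872313 substitutions/site.

0.872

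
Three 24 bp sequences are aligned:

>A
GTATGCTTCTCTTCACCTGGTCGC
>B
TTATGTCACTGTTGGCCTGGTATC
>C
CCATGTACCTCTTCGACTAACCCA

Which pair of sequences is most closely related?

A–B: 9/24 differ, p = 0.375, d = 0.520.
A–C: 12/24 differ, p = 0.500, d = 0.824.
B–C: 13/24 differ, p = 0.542, d = 0.961.
The smallest distance is between A and B.

A and B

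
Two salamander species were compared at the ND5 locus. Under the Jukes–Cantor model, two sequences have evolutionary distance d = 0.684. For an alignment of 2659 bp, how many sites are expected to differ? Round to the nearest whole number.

Invert JC69: p = (3/4)(1 − e^(−4d/3)) = 0.75 × (1 − e^(-0.912)) = 0.75 × (1 − 0.401720) = 0.448710.
Expected differing sites = pL ≈ 0.448710 × 2659 = 1193.11989 ≈ 1193.

1193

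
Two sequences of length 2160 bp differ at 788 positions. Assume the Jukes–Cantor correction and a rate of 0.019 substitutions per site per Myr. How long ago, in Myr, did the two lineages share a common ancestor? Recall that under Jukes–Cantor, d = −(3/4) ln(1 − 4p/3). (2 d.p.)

p = 788/2160 ≈ 0.364815.
d = −(3/4) ln(1 − 4p/3) = −0.75 ln(1 − 0.48642) = −0.75 ln(0.51358)
  = −0.75 × (-0.666349) = 0.499762 substitutions/site.
Under a molecular clock d = 2μt, so t = d/(2μ) = 0.499762 / (2 × 0.019) = 13.15 Myr.

13.15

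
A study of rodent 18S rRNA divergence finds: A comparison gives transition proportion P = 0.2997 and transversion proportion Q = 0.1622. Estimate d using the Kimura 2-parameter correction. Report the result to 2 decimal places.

0.81

Under the Kimura two-parameter model, d = −½ ln(1 − 2P − Q) − ¼ ln(1 − 2Q).
1 − 2P − Q = 0.2384, giving −½ ln(0.2384) = 0.716903.
1 − 2Q = 0.6756, giving −¼ ln(0.6756) = 0.098039.
d = 0.716903 + 0.098039 = 0.814942.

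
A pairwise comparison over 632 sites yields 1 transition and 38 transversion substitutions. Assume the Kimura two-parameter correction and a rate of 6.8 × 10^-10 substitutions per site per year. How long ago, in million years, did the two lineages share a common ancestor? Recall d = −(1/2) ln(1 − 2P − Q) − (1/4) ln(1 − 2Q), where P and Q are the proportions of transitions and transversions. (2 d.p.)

47.59

P = 1/632 ≈ 0.001582 and Q = 38/632 ≈ 0.060127.
Under the Kimura two-parameter model, d = −½ ln(1 − 2P − Q) − ¼ ln(1 − 2Q).
1 − 2P − Q = 0.936709, giving −½ ln(0.936709) = 0.032691.
1 − 2Q = 0.879746, giving −¼ ln(0.879746) = 0.032031.
d = 0.032691 + 0.032031 = 0.064722.
Under a molecular clock d = 2μt, so t = d/(2μ) = 0.064722 / (2 × 6.8 × 10^-10) = 47.59 million years.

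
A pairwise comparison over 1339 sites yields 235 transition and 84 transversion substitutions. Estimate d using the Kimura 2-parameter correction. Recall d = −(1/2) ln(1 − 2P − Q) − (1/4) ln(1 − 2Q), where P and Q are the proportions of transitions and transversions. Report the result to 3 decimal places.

P = 235/1339 ≈ 0.175504 and Q = 84/1339 ≈ 0.062733.
Under the Kimura two-parameter model, d = −½ ln(1 − 2P − Q) − ¼ ln(1 − 2Q).
1 − 2P − Q = 0.586259, giving −½ ln(0.586259) = 0.266997.
1 − 2Q = 0.874534, giving −¼ ln(0.874534) = 0.033516.
d = 0.266997 + 0.033516 = 0.300513.

0.301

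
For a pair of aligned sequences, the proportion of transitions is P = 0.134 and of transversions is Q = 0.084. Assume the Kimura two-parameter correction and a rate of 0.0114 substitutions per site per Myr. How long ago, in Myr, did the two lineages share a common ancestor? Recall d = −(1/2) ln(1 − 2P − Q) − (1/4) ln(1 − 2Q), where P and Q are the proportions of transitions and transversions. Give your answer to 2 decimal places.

11.53

Under the Kimura two-parameter model, d = −½ ln(1 − 2P − Q) − ¼ ln(1 − 2Q).
1 − 2P − Q = 0.648, giving −½ ln(0.648) = 0.216932.
1 − 2Q = 0.832, giving −¼ ln(0.832) = 0.045981.
d = 0.216932 + 0.045981 = 0.262913.
Under a molecular clock d = 2μt, so t = d/(2μ) = 0.262913 / (2 × 0.0114) = 11.53 Myr.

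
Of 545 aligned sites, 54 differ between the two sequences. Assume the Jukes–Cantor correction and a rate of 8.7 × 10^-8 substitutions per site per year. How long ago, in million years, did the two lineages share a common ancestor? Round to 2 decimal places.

p = 54/545 ≈ 0.099083.
d = −(3/4) ln(1 − 4p/3) = −0.75 ln(1 − 0.132111) = −0.75 ln(0.867889)
  = −0.75 × (-0.141691) = 0.106268 substitutions/site.
Under a molecular clock d = 2μt, so t = d/(2μ) = 0.106268 / (2 × 8.7 × 10^-8) = 0.61 million years.

0.61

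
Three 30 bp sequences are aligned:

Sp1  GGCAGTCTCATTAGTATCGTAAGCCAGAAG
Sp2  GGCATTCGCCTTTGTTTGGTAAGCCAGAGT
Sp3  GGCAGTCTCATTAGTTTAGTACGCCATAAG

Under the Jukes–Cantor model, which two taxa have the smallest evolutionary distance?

Sp1–Sp2: 8/30 differ, p = 0.267, d = 0.330.
Sp1–Sp3: 4/30 differ, p = 0.133, d = 0.147.
Sp2–Sp3: 9/30 differ, p = 0.300, d = 0.383.
The smallest distance is between Sp1 and Sp3.

Sp1 and Sp3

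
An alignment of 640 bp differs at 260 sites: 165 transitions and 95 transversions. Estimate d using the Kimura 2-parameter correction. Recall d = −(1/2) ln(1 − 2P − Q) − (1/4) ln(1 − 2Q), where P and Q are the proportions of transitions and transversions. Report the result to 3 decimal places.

P = 165/640 ≈ 0.257813 and Q = 95/640 ≈ 0.148438.
Under the Kimura two-parameter model, d = −½ ln(1 − 2P − Q) − ¼ ln(1 − 2Q).
1 − 2P − Q = 0.335936, giving −½ ln(0.335936) = 0.545417.
1 − 2Q = 0.703124, giving −¼ ln(0.703124) = 0.088056.
d = 0.545417 + 0.088056 = 0.633473.

0.633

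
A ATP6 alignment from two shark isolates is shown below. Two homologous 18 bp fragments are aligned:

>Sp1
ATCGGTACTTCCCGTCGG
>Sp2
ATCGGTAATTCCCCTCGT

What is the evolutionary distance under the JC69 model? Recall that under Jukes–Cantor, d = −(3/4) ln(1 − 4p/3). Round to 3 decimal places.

0.188

The sequences differ at 3 of 18 sites (8, 14, 18), so p = 3/18 ≈ 0.166667.
d = −(3/4) ln(1 − 4p/3) = −0.75 ln(1 − 0.222223) = −0.75 ln(0.777777)
  = −0.75 × (-0.251315) = 0.188486 substitutions/site.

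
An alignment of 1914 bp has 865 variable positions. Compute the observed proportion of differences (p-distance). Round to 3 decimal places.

p = 865/1914 = 0.451933… ≈ 0.452 (to 3 d.p.).

0.452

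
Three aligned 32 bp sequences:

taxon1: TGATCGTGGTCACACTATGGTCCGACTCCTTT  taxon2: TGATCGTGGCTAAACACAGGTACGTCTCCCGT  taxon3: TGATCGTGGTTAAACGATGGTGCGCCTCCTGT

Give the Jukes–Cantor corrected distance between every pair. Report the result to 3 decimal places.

d(taxon1,taxon2) = 0.404, d(taxon1,taxon3) = 0.216, d(taxon2,taxon3) = 0.259

taxon1–taxon2: 10/32 sites differ → p = 0.3125, d = −0.75 ln(1 − 0.416667) = 0.404248 ≈ 0.404.
taxon1–taxon3: 6/32 sites differ → p = 0.1875, d = −0.75 ln(1 − 0.25) = 0.215762 ≈ 0.216.
taxon2–taxon3: 7/32 sites differ → p = 0.21875, d = −0.75 ln(1 − 0.291667) = 0.258631 ≈ 0.259.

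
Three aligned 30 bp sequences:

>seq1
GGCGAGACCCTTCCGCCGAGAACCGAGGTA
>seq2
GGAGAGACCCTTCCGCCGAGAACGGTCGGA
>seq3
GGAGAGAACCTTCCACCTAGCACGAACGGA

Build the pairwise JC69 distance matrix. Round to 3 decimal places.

d(seq1,seq2) = 0.188, d(seq1,seq3) = 0.383, d(seq2,seq3) = 0.233

seq1–seq2: 5/30 sites differ → p ≈ 0.166667, d = −0.75 ln(1 − 0.222223) = 0.188487 ≈ 0.188.
seq1–seq3: 9/30 sites differ → p = 0.3, d = −0.75 ln(1 − 0.4) = 0.383119 ≈ 0.383.
seq2–seq3: 6/30 sites differ → p = 0.2, d = −0.75 ln(1 − 0.266667) = 0.232617 ≈ 0.233.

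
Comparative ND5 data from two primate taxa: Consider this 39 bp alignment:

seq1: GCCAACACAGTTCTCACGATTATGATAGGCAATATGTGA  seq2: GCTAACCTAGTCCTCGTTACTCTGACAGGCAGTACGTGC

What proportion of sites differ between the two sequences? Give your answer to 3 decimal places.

The sequences differ at 13 of 39 positions.
p = 13/39 = 0.333333… ≈ 0.333 (to 3 d.p.).

0.333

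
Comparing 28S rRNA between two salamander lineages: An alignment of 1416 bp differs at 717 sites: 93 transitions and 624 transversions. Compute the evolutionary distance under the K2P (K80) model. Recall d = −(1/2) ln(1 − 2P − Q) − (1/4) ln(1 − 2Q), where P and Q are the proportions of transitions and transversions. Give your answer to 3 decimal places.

0.957

P = 93/1416 ≈ 0.065678 and Q = 624/1416 ≈ 0.440678.
Under the Kimura two-parameter model, d = −½ ln(1 − 2P − Q) − ¼ ln(1 − 2Q).
1 − 2P − Q = 0.427966, giving −½ ln(0.427966) = 0.424356.
1 − 2Q = 0.118644, giving −¼ ln(0.118644) = 0.532907.
d = 0.424356 + 0.532907 = 0.957263.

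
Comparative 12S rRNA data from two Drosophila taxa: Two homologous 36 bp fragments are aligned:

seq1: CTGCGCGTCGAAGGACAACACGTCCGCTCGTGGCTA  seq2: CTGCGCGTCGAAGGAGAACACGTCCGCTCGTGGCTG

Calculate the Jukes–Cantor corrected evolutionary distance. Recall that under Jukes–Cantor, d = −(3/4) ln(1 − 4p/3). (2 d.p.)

0.06

The sequences differ at 2 of 36 sites (16, 36), so p = 2/36 ≈ 0.055556.
d = −(3/4) ln(1 − 4p/3) = −0.75 ln(1 − 0.074075) = −0.75 ln(0.925925)
  = −0.75 × (-0.076962) = 0.057722 substitutions/site.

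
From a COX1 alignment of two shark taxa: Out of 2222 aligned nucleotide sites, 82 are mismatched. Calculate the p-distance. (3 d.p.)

0.037

p = 82/2222 = 0.036903… ≈ 0.037 (to 3 d.p.).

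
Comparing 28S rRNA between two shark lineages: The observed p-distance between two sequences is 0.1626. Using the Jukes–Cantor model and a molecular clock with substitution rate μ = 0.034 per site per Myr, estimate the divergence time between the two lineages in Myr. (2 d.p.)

d = −(3/4) ln(1 − 4p/3) = −0.75 ln(1 − 0.2168) = −0.75 ln(0.7832)
  = −0.75 × (-0.244367) = 0.183275 substitutions/site.
Under a molecular clock d = 2μt, so t = d/(2μ) = 0.183275 / (2 × 0.034) = 2.70 Myr.

2.70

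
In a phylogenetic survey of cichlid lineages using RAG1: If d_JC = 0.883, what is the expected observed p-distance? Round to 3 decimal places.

p = (3/4)(1 − e^(−4d/3)) = 0.75 × (1 − e^(-1.177333)) = 0.75 × (1 − 0.308099) = 0.518926.

0.519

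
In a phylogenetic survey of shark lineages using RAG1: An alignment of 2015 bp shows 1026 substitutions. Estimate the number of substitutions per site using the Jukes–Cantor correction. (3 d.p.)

0.852

p = 1026/2015 ≈ 0.509181.
d = −(3/4) ln(1 − 4p/3) = −0.75 ln(1 − 0.678908) = −0.75 ln(0.321092)
  = −0.75 × (-1.136028) = 0.852021 substitutions/site.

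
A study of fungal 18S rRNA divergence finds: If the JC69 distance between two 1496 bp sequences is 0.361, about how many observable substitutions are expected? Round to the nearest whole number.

429

Invert JC69: p = (3/4)(1 − e^(−4d/3)) = 0.75 × (1 − e^(-0.481333)) = 0.75 × (1 − 0.617959) = 0.286531.
Expected differing sites = pL ≈ 0.286531 × 1496 = 428.650376 ≈ 429.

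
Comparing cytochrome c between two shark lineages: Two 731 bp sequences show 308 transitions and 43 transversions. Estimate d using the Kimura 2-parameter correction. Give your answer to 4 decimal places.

1.1902

P = 308/731 ≈ 0.421341 and Q = 43/731 ≈ 0.058824.
Under the Kimura two-parameter model, d = −½ ln(1 − 2P − Q) − ¼ ln(1 − 2Q).
1 − 2P − Q = 0.098494, giving −½ ln(0.098494) = 1.158880.
1 − 2Q = 0.882352, giving −¼ ln(0.882352) = 0.031291.
d = 1.158880 + 0.031291 = 1.190171.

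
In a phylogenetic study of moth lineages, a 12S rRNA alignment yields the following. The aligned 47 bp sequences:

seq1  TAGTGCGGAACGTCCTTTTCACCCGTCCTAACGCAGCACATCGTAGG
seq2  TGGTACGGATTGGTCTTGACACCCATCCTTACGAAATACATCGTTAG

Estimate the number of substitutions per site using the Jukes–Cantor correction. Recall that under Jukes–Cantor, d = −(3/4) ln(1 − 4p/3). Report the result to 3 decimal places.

The sequences differ at 15 of 47 sites, so p = 15/47 ≈ 0.319149.
d = −(3/4) ln(1 − 4p/3) = −0.75 ln(1 − 0.425532) = −0.75 ln(0.574468)
  = −0.75 × (-0.554311) = 0.415733 substitutions/site.

0.416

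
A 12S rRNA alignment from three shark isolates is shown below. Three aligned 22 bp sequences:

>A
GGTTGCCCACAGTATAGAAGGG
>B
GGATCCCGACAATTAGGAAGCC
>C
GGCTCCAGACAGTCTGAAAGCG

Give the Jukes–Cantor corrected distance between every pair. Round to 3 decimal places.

d(A,B) = 0.591, d(A,C) = 0.497, d(B,C) = 0.414

A–B: 9/22 sites differ → p ≈ 0.409091, d = −0.75 ln(1 − 0.545455) = 0.591344 ≈ 0.591.
A–C: 8/22 sites differ → p ≈ 0.363636, d = −0.75 ln(1 − 0.484848) = 0.497470 ≈ 0.497.
B–C: 7/22 sites differ → p ≈ 0.318182, d = −0.75 ln(1 − 0.424243) = 0.414052 ≈ 0.414.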